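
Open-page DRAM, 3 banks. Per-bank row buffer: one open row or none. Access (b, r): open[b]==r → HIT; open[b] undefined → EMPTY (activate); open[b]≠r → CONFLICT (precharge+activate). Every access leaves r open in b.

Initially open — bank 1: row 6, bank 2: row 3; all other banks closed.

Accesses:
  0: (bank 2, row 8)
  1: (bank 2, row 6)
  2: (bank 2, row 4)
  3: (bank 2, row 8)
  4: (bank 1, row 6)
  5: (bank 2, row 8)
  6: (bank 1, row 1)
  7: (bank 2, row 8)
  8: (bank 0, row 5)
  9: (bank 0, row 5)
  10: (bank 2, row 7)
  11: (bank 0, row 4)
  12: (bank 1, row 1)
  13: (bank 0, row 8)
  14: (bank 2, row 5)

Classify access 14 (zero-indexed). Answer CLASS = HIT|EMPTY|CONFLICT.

  [0] b2 r8: had r3 ⇒ C
  [1] b2 r6: had r8 ⇒ C
  [2] b2 r4: had r6 ⇒ C
  [3] b2 r8: had r4 ⇒ C
  [4] b1 r6: had r6 ⇒ H
  [5] b2 r8: had r8 ⇒ H
  [6] b1 r1: had r6 ⇒ C
  [7] b2 r8: had r8 ⇒ H
  [8] b0 r5: no row ⇒ E
  [9] b0 r5: had r5 ⇒ H
  [10] b2 r7: had r8 ⇒ C
  [11] b0 r4: had r5 ⇒ C
  [12] b1 r1: had r1 ⇒ H
  [13] b0 r8: had r4 ⇒ C
  [14] b2 r5: had r7 ⇒ C

CLASS = CONFLICT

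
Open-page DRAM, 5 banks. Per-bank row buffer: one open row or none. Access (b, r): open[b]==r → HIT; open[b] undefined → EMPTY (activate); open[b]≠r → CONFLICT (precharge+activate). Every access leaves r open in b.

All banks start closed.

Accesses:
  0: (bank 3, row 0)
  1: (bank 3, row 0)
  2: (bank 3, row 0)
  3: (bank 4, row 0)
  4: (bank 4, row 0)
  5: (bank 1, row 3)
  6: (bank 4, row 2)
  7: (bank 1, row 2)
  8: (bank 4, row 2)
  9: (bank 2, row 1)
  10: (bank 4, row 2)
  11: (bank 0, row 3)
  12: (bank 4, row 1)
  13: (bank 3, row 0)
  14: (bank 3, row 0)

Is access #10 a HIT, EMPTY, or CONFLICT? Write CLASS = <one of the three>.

#0 (3,0) E
#1 (3,0) H  (was 0)
#2 (3,0) H  (was 0)
#3 (4,0) E
#4 (4,0) H  (was 0)
#5 (1,3) E
#6 (4,2) C  (was 0)
#7 (1,2) C  (was 3)
#8 (4,2) H  (was 2)
#9 (2,1) E
#10 (4,2) H  (was 2)
#11 (0,3) E
#12 (4,1) C  (was 2)
#13 (3,0) H  (was 0)
#14 (3,0) H  (was 0)

CLASS = HIT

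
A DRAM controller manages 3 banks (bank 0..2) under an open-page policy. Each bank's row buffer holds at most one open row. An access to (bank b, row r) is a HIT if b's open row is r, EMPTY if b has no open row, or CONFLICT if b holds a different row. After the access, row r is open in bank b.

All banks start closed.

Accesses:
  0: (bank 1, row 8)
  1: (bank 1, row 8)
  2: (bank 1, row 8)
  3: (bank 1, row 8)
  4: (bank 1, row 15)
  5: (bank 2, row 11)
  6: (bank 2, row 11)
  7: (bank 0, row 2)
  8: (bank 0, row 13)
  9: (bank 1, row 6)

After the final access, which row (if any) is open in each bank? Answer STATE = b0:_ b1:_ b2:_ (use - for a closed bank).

0: bank 1 row 8 — prev None → EMPTY
1: bank 1 row 8 — prev 8 → HIT
2: bank 1 row 8 — prev 8 → HIT
3: bank 1 row 8 — prev 8 → HIT
4: bank 1 row 15 — prev 8 → CONFLICT
5: bank 2 row 11 — prev None → EMPTY
6: bank 2 row 11 — prev 11 → HIT
7: bank 0 row 2 — prev None → EMPTY
8: bank 0 row 13 — prev 2 → CONFLICT
9: bank 1 row 6 — prev 15 → CONFLICT

STATE = b0:13 b1:6 b2:11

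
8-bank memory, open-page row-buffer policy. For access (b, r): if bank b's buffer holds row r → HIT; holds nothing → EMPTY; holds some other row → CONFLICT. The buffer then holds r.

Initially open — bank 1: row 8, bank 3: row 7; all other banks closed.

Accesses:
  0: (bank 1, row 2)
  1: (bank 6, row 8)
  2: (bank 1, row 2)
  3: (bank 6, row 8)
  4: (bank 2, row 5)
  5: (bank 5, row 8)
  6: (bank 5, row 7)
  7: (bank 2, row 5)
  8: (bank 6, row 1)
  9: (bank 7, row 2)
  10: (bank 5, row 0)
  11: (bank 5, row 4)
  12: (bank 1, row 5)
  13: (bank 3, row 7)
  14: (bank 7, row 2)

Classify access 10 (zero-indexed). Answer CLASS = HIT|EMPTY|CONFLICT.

CLASS = CONFLICT

step 0: bank1 8->2 [CONFLICT]
step 1: bank6 None->8 [EMPTY]
step 2: bank1 2->2 [HIT]
step 3: bank6 8->8 [HIT]
step 4: bank2 None->5 [EMPTY]
step 5: bank5 None->8 [EMPTY]
step 6: bank5 8->7 [CONFLICT]
step 7: bank2 5->5 [HIT]
step 8: bank6 8->1 [CONFLICT]
step 9: bank7 None->2 [EMPTY]
step 10: bank5 7->0 [CONFLICT]
step 11: bank5 0->4 [CONFLICT]
step 12: bank1 2->5 [CONFLICT]
step 13: bank3 7->7 [HIT]
step 14: bank7 2->2 [HIT]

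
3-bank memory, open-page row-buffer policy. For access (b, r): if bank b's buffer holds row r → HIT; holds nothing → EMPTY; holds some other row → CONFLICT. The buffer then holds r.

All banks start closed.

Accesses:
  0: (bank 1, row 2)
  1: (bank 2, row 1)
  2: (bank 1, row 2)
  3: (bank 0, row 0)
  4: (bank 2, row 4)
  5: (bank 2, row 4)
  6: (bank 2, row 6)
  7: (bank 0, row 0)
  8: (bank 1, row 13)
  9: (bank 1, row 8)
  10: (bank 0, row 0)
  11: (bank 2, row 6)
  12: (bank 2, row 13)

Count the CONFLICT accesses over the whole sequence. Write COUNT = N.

COUNT = 5

#0 (1,2) E
#1 (2,1) E
#2 (1,2) H  (was 2)
#3 (0,0) E
#4 (2,4) C  (was 1)
#5 (2,4) H  (was 4)
#6 (2,6) C  (was 4)
#7 (0,0) H  (was 0)
#8 (1,13) C  (was 2)
#9 (1,8) C  (was 13)
#10 (0,0) H  (was 0)
#11 (2,6) H  (was 6)
#12 (2,13) C  (was 6)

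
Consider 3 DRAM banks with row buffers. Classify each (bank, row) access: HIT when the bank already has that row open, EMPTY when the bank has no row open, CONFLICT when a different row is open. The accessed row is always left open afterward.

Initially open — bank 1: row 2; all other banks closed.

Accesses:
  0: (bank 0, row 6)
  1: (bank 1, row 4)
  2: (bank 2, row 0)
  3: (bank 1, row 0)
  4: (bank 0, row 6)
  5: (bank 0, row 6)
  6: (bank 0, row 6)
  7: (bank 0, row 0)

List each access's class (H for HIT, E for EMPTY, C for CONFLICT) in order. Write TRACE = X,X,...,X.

TRACE = E,C,E,C,H,H,H,C

step 0: bank0 None->6 [EMPTY]
step 1: bank1 2->4 [CONFLICT]
step 2: bank2 None->0 [EMPTY]
step 3: bank1 4->0 [CONFLICT]
step 4: bank0 6->6 [HIT]
step 5: bank0 6->6 [HIT]
step 6: bank0 6->6 [HIT]
step 7: bank0 6->0 [CONFLICT]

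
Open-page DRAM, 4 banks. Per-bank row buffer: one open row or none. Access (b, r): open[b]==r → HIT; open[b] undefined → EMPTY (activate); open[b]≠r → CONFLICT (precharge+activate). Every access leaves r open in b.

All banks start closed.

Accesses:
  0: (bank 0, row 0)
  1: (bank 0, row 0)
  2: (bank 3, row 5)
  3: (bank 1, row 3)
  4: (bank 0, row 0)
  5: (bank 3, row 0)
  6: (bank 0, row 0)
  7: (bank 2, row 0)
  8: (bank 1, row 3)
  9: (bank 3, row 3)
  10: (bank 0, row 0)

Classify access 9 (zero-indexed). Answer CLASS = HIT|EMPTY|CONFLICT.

0: bank 0 row 0 — prev None → EMPTY
1: bank 0 row 0 — prev 0 → HIT
2: bank 3 row 5 — prev None → EMPTY
3: bank 1 row 3 — prev None → EMPTY
4: bank 0 row 0 — prev 0 → HIT
5: bank 3 row 0 — prev 5 → CONFLICT
6: bank 0 row 0 — prev 0 → HIT
7: bank 2 row 0 — prev None → EMPTY
8: bank 1 row 3 — prev 3 → HIT
9: bank 3 row 3 — prev 0 → CONFLICT
10: bank 0 row 0 — prev 0 → HIT

CLASS = CONFLICT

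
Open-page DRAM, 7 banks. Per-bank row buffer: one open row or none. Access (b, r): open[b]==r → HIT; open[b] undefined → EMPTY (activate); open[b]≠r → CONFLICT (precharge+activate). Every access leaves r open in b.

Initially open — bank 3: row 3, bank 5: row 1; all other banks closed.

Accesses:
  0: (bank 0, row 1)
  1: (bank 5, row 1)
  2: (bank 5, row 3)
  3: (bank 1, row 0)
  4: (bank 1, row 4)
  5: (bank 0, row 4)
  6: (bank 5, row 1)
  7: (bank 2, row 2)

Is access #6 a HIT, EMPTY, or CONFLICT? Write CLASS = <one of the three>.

CLASS = CONFLICT

  [0] b0 r1: no row ⇒ E
  [1] b5 r1: had r1 ⇒ H
  [2] b5 r3: had r1 ⇒ C
  [3] b1 r0: no row ⇒ E
  [4] b1 r4: had r0 ⇒ C
  [5] b0 r4: had r1 ⇒ C
  [6] b5 r1: had r3 ⇒ C
  [7] b2 r2: no row ⇒ E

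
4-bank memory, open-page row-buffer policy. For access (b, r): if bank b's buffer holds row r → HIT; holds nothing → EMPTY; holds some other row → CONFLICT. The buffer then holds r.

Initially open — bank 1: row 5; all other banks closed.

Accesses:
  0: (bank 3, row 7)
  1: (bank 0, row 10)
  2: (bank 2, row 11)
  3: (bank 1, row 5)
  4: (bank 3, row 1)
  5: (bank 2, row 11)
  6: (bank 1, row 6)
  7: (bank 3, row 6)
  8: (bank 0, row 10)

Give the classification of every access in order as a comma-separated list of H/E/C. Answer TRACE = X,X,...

#0 (3,7) E
#1 (0,10) E
#2 (2,11) E
#3 (1,5) H  (was 5)
#4 (3,1) C  (was 7)
#5 (2,11) H  (was 11)
#6 (1,6) C  (was 5)
#7 (3,6) C  (was 1)
#8 (0,10) H  (was 10)

TRACE = E,E,E,H,C,H,C,C,H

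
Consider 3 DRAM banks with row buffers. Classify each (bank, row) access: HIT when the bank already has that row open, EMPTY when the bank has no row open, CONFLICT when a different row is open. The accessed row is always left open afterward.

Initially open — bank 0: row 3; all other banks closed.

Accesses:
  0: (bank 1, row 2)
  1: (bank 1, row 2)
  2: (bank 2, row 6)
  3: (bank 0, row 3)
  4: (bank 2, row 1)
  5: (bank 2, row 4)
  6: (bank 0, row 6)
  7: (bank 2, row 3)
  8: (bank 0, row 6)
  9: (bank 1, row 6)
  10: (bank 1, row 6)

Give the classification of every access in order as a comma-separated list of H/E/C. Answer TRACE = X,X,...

0: bank 1 row 2 — prev None → EMPTY
1: bank 1 row 2 — prev 2 → HIT
2: bank 2 row 6 — prev None → EMPTY
3: bank 0 row 3 — prev 3 → HIT
4: bank 2 row 1 — prev 6 → CONFLICT
5: bank 2 row 4 — prev 1 → CONFLICT
6: bank 0 row 6 — prev 3 → CONFLICT
7: bank 2 row 3 — prev 4 → CONFLICT
8: bank 0 row 6 — prev 6 → HIT
9: bank 1 row 6 — prev 2 → CONFLICT
10: bank 1 row 6 — prev 6 → HIT

TRACE = E,H,E,H,C,C,C,C,H,C,H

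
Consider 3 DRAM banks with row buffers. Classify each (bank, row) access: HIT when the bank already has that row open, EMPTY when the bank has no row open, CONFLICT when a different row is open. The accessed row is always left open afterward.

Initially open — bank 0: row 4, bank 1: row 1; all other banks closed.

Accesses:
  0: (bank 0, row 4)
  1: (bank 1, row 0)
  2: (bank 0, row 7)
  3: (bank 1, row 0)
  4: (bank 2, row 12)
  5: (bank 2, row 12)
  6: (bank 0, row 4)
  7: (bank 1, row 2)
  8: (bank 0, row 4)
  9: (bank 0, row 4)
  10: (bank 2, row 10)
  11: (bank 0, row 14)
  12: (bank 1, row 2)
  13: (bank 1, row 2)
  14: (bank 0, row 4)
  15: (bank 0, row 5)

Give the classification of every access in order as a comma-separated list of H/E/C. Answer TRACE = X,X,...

step 0: bank0 4->4 [HIT]
step 1: bank1 1->0 [CONFLICT]
step 2: bank0 4->7 [CONFLICT]
step 3: bank1 0->0 [HIT]
step 4: bank2 None->12 [EMPTY]
step 5: bank2 12->12 [HIT]
step 6: bank0 7->4 [CONFLICT]
step 7: bank1 0->2 [CONFLICT]
step 8: bank0 4->4 [HIT]
step 9: bank0 4->4 [HIT]
step 10: bank2 12->10 [CONFLICT]
step 11: bank0 4->14 [CONFLICT]
step 12: bank1 2->2 [HIT]
step 13: bank1 2->2 [HIT]
step 14: bank0 14->4 [CONFLICT]
step 15: bank0 4->5 [CONFLICT]

TRACE = H,C,C,H,E,H,C,C,H,H,C,C,H,H,C,C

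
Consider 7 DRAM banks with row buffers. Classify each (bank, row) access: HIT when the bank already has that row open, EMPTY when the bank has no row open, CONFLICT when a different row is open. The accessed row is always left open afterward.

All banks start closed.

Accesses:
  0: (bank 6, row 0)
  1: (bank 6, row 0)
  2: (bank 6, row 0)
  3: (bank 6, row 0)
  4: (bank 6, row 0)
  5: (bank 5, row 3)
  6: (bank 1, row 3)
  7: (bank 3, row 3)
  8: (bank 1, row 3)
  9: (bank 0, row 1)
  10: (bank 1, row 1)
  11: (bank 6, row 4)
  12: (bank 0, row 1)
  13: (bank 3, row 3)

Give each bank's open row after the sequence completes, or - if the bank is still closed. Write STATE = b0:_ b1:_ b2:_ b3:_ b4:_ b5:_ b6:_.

0: bank 6 row 0 — prev None → EMPTY
1: bank 6 row 0 — prev 0 → HIT
2: bank 6 row 0 — prev 0 → HIT
3: bank 6 row 0 — prev 0 → HIT
4: bank 6 row 0 — prev 0 → HIT
5: bank 5 row 3 — prev None → EMPTY
6: bank 1 row 3 — prev None → EMPTY
7: bank 3 row 3 — prev None → EMPTY
8: bank 1 row 3 — prev 3 → HIT
9: bank 0 row 1 — prev None → EMPTY
10: bank 1 row 1 — prev 3 → CONFLICT
11: bank 6 row 4 — prev 0 → CONFLICT
12: bank 0 row 1 — prev 1 → HIT
13: bank 3 row 3 — prev 3 → HIT

STATE = b0:1 b1:1 b2:- b3:3 b4:- b5:3 b6:4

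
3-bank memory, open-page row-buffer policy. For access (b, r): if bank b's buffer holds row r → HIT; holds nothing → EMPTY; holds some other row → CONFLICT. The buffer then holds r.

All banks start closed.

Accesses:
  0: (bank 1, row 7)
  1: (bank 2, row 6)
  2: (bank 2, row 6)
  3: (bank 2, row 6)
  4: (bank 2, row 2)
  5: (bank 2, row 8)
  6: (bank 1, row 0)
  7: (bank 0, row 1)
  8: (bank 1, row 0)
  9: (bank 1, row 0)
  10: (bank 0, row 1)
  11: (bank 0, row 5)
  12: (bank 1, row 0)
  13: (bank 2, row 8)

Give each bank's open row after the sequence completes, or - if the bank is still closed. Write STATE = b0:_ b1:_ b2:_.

  [0] b1 r7: no row ⇒ E
  [1] b2 r6: no row ⇒ E
  [2] b2 r6: had r6 ⇒ H
  [3] b2 r6: had r6 ⇒ H
  [4] b2 r2: had r6 ⇒ C
  [5] b2 r8: had r2 ⇒ C
  [6] b1 r0: had r7 ⇒ C
  [7] b0 r1: no row ⇒ E
  [8] b1 r0: had r0 ⇒ H
  [9] b1 r0: had r0 ⇒ H
  [10] b0 r1: had r1 ⇒ H
  [11] b0 r5: had r1 ⇒ C
  [12] b1 r0: had r0 ⇒ H
  [13] b2 r8: had r8 ⇒ H

STATE = b0:5 b1:0 b2:8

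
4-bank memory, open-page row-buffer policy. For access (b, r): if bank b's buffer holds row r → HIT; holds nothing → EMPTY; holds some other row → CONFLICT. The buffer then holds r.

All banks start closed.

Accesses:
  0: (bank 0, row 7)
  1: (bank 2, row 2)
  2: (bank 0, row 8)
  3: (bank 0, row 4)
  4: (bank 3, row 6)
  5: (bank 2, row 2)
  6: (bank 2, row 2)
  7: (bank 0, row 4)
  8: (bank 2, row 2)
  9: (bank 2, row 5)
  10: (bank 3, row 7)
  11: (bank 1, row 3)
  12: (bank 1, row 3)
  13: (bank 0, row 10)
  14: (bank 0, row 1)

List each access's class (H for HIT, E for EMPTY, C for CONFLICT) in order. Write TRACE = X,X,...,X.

TRACE = E,E,C,C,E,H,H,H,H,C,C,E,H,C,C

#0 (0,7) E
#1 (2,2) E
#2 (0,8) C  (was 7)
#3 (0,4) C  (was 8)
#4 (3,6) E
#5 (2,2) H  (was 2)
#6 (2,2) H  (was 2)
#7 (0,4) H  (was 4)
#8 (2,2) H  (was 2)
#9 (2,5) C  (was 2)
#10 (3,7) C  (was 6)
#11 (1,3) E
#12 (1,3) H  (was 3)
#13 (0,10) C  (was 4)
#14 (0,1) C  (was 10)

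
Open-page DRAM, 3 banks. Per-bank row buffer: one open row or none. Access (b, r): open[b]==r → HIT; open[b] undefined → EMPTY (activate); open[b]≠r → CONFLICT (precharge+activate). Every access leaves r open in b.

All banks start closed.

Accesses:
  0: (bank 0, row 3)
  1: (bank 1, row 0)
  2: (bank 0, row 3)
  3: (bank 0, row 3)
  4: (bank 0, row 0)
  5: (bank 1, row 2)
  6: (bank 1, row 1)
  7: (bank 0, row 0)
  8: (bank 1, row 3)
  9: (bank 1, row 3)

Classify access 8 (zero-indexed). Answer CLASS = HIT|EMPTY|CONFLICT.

0: bank 0 row 3 — prev None → EMPTY
1: bank 1 row 0 — prev None → EMPTY
2: bank 0 row 3 — prev 3 → HIT
3: bank 0 row 3 — prev 3 → HIT
4: bank 0 row 0 — prev 3 → CONFLICT
5: bank 1 row 2 — prev 0 → CONFLICT
6: bank 1 row 1 — prev 2 → CONFLICT
7: bank 0 row 0 — prev 0 → HIT
8: bank 1 row 3 — prev 1 → CONFLICT
9: bank 1 row 3 — prev 3 → HIT

CLASS = CONFLICT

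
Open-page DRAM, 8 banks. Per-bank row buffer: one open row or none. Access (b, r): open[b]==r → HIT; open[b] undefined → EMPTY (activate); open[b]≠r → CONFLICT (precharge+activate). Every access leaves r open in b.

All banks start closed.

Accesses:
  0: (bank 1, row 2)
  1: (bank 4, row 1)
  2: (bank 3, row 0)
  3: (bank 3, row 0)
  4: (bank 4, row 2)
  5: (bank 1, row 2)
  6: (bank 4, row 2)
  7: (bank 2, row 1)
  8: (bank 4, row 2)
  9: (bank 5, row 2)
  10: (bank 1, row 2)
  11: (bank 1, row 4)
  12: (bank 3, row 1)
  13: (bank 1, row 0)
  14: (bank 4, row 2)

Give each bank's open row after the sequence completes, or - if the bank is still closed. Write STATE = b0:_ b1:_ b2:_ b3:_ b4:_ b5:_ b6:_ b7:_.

STATE = b0:- b1:0 b2:1 b3:1 b4:2 b5:2 b6:- b7:-

step 0: bank1 None->2 [EMPTY]
step 1: bank4 None->1 [EMPTY]
step 2: bank3 None->0 [EMPTY]
step 3: bank3 0->0 [HIT]
step 4: bank4 1->2 [CONFLICT]
step 5: bank1 2->2 [HIT]
step 6: bank4 2->2 [HIT]
step 7: bank2 None->1 [EMPTY]
step 8: bank4 2->2 [HIT]
step 9: bank5 None->2 [EMPTY]
step 10: bank1 2->2 [HIT]
step 11: bank1 2->4 [CONFLICT]
step 12: bank3 0->1 [CONFLICT]
step 13: bank1 4->0 [CONFLICT]
step 14: bank4 2->2 [HIT]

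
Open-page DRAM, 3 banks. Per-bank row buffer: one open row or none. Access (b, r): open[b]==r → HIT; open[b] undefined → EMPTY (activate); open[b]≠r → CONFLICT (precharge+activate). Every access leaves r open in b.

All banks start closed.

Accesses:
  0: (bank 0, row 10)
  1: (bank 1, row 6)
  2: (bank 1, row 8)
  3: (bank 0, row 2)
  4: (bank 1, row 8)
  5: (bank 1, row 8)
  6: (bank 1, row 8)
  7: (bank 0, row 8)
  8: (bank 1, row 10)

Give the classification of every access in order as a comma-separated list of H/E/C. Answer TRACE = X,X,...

TRACE = E,E,C,C,H,H,H,C,C

step 0: bank0 None->10 [EMPTY]
step 1: bank1 None->6 [EMPTY]
step 2: bank1 6->8 [CONFLICT]
step 3: bank0 10->2 [CONFLICT]
step 4: bank1 8->8 [HIT]
step 5: bank1 8->8 [HIT]
step 6: bank1 8->8 [HIT]
step 7: bank0 2->8 [CONFLICT]
step 8: bank1 8->10 [CONFLICT]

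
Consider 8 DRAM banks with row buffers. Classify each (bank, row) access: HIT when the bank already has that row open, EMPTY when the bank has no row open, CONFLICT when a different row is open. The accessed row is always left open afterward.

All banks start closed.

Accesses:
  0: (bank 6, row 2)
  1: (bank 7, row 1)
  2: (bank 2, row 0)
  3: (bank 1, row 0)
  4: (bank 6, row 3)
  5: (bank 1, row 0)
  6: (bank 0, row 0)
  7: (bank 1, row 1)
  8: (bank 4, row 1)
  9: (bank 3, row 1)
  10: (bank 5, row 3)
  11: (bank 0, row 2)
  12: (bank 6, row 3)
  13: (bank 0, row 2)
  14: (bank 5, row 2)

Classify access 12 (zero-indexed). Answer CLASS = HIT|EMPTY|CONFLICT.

CLASS = HIT

0: bank 6 row 2 — prev None → EMPTY
1: bank 7 row 1 — prev None → EMPTY
2: bank 2 row 0 — prev None → EMPTY
3: bank 1 row 0 — prev None → EMPTY
4: bank 6 row 3 — prev 2 → CONFLICT
5: bank 1 row 0 — prev 0 → HIT
6: bank 0 row 0 — prev None → EMPTY
7: bank 1 row 1 — prev 0 → CONFLICT
8: bank 4 row 1 — prev None → EMPTY
9: bank 3 row 1 — prev None → EMPTY
10: bank 5 row 3 — prev None → EMPTY
11: bank 0 row 2 — prev 0 → CONFLICT
12: bank 6 row 3 — prev 3 → HIT
13: bank 0 row 2 — prev 2 → HIT
14: bank 5 row 2 — prev 3 → CONFLICT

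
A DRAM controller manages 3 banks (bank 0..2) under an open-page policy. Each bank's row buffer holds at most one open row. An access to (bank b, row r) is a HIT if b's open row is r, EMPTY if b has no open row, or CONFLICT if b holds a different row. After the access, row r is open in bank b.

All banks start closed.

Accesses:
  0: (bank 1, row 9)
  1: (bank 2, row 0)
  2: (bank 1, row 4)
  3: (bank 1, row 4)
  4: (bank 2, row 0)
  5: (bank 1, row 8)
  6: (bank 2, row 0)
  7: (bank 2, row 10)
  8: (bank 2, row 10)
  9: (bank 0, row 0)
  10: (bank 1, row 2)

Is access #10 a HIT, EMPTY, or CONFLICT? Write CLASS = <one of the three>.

CLASS = CONFLICT

#0 (1,9) E
#1 (2,0) E
#2 (1,4) C  (was 9)
#3 (1,4) H  (was 4)
#4 (2,0) H  (was 0)
#5 (1,8) C  (was 4)
#6 (2,0) H  (was 0)
#7 (2,10) C  (was 0)
#8 (2,10) H  (was 10)
#9 (0,0) E
#10 (1,2) C  (was 8)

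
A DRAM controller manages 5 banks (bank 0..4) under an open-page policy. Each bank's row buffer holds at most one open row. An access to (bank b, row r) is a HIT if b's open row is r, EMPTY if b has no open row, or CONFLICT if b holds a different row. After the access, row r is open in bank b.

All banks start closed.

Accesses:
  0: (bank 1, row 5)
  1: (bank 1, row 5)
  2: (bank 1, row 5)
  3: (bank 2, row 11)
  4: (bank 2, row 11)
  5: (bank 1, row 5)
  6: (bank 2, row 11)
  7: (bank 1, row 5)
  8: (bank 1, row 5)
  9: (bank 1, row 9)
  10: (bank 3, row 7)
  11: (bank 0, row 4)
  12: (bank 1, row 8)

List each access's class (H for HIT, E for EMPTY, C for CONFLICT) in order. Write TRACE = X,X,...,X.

TRACE = E,H,H,E,H,H,H,H,H,C,E,E,C

#0 (1,5) E
#1 (1,5) H  (was 5)
#2 (1,5) H  (was 5)
#3 (2,11) E
#4 (2,11) H  (was 11)
#5 (1,5) H  (was 5)
#6 (2,11) H  (was 11)
#7 (1,5) H  (was 5)
#8 (1,5) H  (was 5)
#9 (1,9) C  (was 5)
#10 (3,7) E
#11 (0,4) E
#12 (1,8) C  (was 9)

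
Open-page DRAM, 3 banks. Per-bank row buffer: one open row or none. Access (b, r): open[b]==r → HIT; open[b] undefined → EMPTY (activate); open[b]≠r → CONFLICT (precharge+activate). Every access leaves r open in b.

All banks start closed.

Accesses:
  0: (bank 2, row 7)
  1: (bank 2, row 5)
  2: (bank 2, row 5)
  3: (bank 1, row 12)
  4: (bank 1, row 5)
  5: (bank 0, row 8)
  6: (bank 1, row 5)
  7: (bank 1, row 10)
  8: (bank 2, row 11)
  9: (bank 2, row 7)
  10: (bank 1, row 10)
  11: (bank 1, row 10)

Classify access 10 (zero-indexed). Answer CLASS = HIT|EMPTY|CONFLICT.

CLASS = HIT

  [0] b2 r7: no row ⇒ E
  [1] b2 r5: had r7 ⇒ C
  [2] b2 r5: had r5 ⇒ H
  [3] b1 r12: no row ⇒ E
  [4] b1 r5: had r12 ⇒ C
  [5] b0 r8: no row ⇒ E
  [6] b1 r5: had r5 ⇒ H
  [7] b1 r10: had r5 ⇒ C
  [8] b2 r11: had r5 ⇒ C
  [9] b2 r7: had r11 ⇒ C
  [10] b1 r10: had r10 ⇒ H
  [11] b1 r10: had r10 ⇒ H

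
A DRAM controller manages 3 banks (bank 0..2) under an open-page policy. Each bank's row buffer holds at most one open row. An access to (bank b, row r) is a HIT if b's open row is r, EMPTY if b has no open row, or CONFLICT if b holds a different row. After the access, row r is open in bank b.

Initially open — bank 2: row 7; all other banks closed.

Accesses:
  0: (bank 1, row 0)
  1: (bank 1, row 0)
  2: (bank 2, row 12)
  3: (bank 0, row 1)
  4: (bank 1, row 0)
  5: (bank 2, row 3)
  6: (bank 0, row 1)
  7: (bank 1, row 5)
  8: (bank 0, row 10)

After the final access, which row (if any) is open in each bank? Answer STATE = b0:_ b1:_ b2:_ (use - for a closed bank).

STATE = b0:10 b1:5 b2:3

0: bank 1 row 0 — prev None → EMPTY
1: bank 1 row 0 — prev 0 → HIT
2: bank 2 row 12 — prev 7 → CONFLICT
3: bank 0 row 1 — prev None → EMPTY
4: bank 1 row 0 — prev 0 → HIT
5: bank 2 row 3 — prev 12 → CONFLICT
6: bank 0 row 1 — prev 1 → HIT
7: bank 1 row 5 — prev 0 → CONFLICT
8: bank 0 row 10 — prev 1 → CONFLICT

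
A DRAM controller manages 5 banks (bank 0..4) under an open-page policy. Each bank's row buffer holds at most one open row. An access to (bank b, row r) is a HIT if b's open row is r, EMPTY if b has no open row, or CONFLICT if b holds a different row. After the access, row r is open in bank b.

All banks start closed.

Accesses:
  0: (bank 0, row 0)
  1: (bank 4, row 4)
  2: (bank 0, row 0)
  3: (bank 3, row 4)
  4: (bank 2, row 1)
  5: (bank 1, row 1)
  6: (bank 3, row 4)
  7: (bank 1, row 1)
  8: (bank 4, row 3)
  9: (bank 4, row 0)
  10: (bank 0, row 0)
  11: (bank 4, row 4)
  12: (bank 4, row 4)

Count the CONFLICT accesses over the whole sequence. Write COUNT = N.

step 0: bank0 None->0 [EMPTY]
step 1: bank4 None->4 [EMPTY]
step 2: bank0 0->0 [HIT]
step 3: bank3 None->4 [EMPTY]
step 4: bank2 None->1 [EMPTY]
step 5: bank1 None->1 [EMPTY]
step 6: bank3 4->4 [HIT]
step 7: bank1 1->1 [HIT]
step 8: bank4 4->3 [CONFLICT]
step 9: bank4 3->0 [CONFLICT]
step 10: bank0 0->0 [HIT]
step 11: bank4 0->4 [CONFLICT]
step 12: bank4 4->4 [HIT]

COUNT = 3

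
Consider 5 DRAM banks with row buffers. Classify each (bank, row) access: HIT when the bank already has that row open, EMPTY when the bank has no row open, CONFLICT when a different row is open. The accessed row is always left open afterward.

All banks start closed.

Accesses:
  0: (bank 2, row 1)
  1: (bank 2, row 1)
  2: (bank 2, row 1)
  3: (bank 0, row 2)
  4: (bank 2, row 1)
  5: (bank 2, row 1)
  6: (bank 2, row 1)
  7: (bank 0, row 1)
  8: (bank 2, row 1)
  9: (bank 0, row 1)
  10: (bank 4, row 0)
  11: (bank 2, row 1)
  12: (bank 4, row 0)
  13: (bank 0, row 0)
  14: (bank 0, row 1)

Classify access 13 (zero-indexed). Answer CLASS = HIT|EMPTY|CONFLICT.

CLASS = CONFLICT

0: bank 2 row 1 — prev None → EMPTY
1: bank 2 row 1 — prev 1 → HIT
2: bank 2 row 1 — prev 1 → HIT
3: bank 0 row 2 — prev None → EMPTY
4: bank 2 row 1 — prev 1 → HIT
5: bank 2 row 1 — prev 1 → HIT
6: bank 2 row 1 — prev 1 → HIT
7: bank 0 row 1 — prev 2 → CONFLICT
8: bank 2 row 1 — prev 1 → HIT
9: bank 0 row 1 — prev 1 → HIT
10: bank 4 row 0 — prev None → EMPTY
11: bank 2 row 1 — prev 1 → HIT
12: bank 4 row 0 — prev 0 → HIT
13: bank 0 row 0 — prev 1 → CONFLICT
14: bank 0 row 1 — prev 0 → CONFLICT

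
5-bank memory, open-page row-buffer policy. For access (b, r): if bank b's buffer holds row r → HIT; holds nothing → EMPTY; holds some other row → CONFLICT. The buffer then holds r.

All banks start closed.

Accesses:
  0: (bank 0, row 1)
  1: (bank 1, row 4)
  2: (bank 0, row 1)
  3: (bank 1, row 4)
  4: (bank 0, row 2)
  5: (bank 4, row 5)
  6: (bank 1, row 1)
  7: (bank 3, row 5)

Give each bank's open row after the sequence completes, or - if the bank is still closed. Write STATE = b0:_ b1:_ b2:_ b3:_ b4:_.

STATE = b0:2 b1:1 b2:- b3:5 b4:5

step 0: bank0 None->1 [EMPTY]
step 1: bank1 None->4 [EMPTY]
step 2: bank0 1->1 [HIT]
step 3: bank1 4->4 [HIT]
step 4: bank0 1->2 [CONFLICT]
step 5: bank4 None->5 [EMPTY]
step 6: bank1 4->1 [CONFLICT]
step 7: bank3 None->5 [EMPTY]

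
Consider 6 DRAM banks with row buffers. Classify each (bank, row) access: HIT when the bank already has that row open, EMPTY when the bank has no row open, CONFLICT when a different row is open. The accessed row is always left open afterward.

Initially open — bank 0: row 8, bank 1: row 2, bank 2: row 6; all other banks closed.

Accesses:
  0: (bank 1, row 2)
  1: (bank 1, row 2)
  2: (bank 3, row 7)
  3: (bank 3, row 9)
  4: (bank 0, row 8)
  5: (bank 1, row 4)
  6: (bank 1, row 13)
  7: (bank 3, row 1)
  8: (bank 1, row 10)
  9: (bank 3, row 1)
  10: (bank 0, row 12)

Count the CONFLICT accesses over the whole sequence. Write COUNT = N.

0: bank 1 row 2 — prev 2 → HIT
1: bank 1 row 2 — prev 2 → HIT
2: bank 3 row 7 — prev None → EMPTY
3: bank 3 row 9 — prev 7 → CONFLICT
4: bank 0 row 8 — prev 8 → HIT
5: bank 1 row 4 — prev 2 → CONFLICT
6: bank 1 row 13 — prev 4 → CONFLICT
7: bank 3 row 1 — prev 9 → CONFLICT
8: bank 1 row 10 — prev 13 → CONFLICT
9: bank 3 row 1 — prev 1 → HIT
10: bank 0 row 12 — prev 8 → CONFLICT

COUNT = 6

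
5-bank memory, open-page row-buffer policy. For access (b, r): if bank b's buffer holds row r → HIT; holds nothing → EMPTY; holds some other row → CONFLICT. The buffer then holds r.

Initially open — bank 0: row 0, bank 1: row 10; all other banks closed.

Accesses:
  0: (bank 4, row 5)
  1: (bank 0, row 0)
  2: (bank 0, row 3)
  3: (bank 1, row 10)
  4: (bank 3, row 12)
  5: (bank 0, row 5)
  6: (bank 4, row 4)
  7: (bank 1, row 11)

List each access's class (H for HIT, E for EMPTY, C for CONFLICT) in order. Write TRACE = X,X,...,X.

TRACE = E,H,C,H,E,C,C,C

#0 (4,5) E
#1 (0,0) H  (was 0)
#2 (0,3) C  (was 0)
#3 (1,10) H  (was 10)
#4 (3,12) E
#5 (0,5) C  (was 3)
#6 (4,4) C  (was 5)
#7 (1,11) C  (was 10)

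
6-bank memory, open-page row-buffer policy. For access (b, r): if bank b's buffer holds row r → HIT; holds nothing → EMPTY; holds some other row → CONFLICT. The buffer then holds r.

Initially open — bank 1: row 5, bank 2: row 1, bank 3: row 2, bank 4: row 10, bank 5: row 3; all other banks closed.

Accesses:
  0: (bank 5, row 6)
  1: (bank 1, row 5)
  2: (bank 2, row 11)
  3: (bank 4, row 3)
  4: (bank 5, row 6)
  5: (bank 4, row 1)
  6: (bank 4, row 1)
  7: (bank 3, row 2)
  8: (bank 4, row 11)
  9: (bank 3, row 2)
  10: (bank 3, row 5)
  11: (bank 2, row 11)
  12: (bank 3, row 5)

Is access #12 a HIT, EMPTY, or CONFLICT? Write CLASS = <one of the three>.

  [0] b5 r6: had r3 ⇒ C
  [1] b1 r5: had r5 ⇒ H
  [2] b2 r11: had r1 ⇒ C
  [3] b4 r3: had r10 ⇒ C
  [4] b5 r6: had r6 ⇒ H
  [5] b4 r1: had r3 ⇒ C
  [6] b4 r1: had r1 ⇒ H
  [7] b3 r2: had r2 ⇒ H
  [8] b4 r11: had r1 ⇒ C
  [9] b3 r2: had r2 ⇒ H
  [10] b3 r5: had r2 ⇒ C
  [11] b2 r11: had r11 ⇒ H
  [12] b3 r5: had r5 ⇒ H

CLASS = HIT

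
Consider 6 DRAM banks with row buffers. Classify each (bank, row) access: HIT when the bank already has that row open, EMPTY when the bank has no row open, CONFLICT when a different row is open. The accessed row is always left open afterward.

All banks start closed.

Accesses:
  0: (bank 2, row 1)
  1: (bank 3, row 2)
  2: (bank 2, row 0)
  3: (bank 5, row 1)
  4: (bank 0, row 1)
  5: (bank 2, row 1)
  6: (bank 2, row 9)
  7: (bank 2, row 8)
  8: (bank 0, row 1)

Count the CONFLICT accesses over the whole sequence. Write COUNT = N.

COUNT = 4

  [0] b2 r1: no row ⇒ E
  [1] b3 r2: no row ⇒ E
  [2] b2 r0: had r1 ⇒ C
  [3] b5 r1: no row ⇒ E
  [4] b0 r1: no row ⇒ E
  [5] b2 r1: had r0 ⇒ C
  [6] b2 r9: had r1 ⇒ C
  [7] b2 r8: had r9 ⇒ C
  [8] b0 r1: had r1 ⇒ H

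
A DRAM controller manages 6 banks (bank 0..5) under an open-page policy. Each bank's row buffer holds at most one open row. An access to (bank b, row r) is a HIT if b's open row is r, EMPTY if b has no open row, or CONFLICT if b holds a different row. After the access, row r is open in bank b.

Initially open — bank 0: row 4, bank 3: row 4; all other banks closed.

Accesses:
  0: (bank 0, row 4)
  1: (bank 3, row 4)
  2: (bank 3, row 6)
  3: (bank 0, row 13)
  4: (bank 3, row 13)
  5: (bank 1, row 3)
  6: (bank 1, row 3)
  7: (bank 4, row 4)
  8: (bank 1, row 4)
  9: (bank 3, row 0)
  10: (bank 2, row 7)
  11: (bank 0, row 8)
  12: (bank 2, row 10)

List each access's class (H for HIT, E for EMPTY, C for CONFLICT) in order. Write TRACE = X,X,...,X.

  [0] b0 r4: had r4 ⇒ H
  [1] b3 r4: had r4 ⇒ H
  [2] b3 r6: had r4 ⇒ C
  [3] b0 r13: had r4 ⇒ C
  [4] b3 r13: had r6 ⇒ C
  [5] b1 r3: no row ⇒ E
  [6] b1 r3: had r3 ⇒ H
  [7] b4 r4: no row ⇒ E
  [8] b1 r4: had r3 ⇒ C
  [9] b3 r0: had r13 ⇒ C
  [10] b2 r7: no row ⇒ E
  [11] b0 r8: had r13 ⇒ C
  [12] b2 r10: had r7 ⇒ C

TRACE = H,H,C,C,C,E,H,E,C,C,E,C,C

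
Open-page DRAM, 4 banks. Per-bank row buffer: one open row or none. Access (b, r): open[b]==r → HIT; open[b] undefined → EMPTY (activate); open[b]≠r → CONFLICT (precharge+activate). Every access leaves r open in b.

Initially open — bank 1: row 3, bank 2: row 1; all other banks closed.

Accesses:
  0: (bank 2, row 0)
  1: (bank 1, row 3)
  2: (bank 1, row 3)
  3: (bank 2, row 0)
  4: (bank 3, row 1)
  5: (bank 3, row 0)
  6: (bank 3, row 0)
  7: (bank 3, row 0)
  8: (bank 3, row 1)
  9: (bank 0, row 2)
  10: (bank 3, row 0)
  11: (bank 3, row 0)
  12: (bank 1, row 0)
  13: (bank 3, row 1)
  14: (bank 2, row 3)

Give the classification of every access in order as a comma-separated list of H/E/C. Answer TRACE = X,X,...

TRACE = C,H,H,H,E,C,H,H,C,E,C,H,C,C,C

0: bank 2 row 0 — prev 1 → CONFLICT
1: bank 1 row 3 — prev 3 → HIT
2: bank 1 row 3 — prev 3 → HIT
3: bank 2 row 0 — prev 0 → HIT
4: bank 3 row 1 — prev None → EMPTY
5: bank 3 row 0 — prev 1 → CONFLICT
6: bank 3 row 0 — prev 0 → HIT
7: bank 3 row 0 — prev 0 → HIT
8: bank 3 row 1 — prev 0 → CONFLICT
9: bank 0 row 2 — prev None → EMPTY
10: bank 3 row 0 — prev 1 → CONFLICT
11: bank 3 row 0 — prev 0 → HIT
12: bank 1 row 0 — prev 3 → CONFLICT
13: bank 3 row 1 — prev 0 → CONFLICT
14: bank 2 row 3 — prev 0 → CONFLICT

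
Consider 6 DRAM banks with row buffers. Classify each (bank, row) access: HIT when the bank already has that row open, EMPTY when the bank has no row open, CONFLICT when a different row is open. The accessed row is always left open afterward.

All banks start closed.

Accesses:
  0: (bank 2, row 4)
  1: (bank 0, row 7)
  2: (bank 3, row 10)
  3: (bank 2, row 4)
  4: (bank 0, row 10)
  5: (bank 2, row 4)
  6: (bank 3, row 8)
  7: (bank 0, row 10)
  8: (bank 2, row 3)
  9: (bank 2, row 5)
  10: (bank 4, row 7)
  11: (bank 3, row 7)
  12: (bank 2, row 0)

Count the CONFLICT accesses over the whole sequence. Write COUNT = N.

COUNT = 6

#0 (2,4) E
#1 (0,7) E
#2 (3,10) E
#3 (2,4) H  (was 4)
#4 (0,10) C  (was 7)
#5 (2,4) H  (was 4)
#6 (3,8) C  (was 10)
#7 (0,10) H  (was 10)
#8 (2,3) C  (was 4)
#9 (2,5) C  (was 3)
#10 (4,7) E
#11 (3,7) C  (was 8)
#12 (2,0) C  (was 5)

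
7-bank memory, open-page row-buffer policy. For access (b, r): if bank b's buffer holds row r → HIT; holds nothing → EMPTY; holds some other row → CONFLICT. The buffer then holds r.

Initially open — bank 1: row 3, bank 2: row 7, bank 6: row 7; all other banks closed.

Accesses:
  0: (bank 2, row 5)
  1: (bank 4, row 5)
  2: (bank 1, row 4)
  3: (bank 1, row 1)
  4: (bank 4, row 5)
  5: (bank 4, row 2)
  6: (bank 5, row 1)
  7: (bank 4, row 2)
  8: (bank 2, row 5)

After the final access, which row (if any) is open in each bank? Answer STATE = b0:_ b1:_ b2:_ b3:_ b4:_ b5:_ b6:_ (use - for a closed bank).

STATE = b0:- b1:1 b2:5 b3:- b4:2 b5:1 b6:7

step 0: bank2 7->5 [CONFLICT]
step 1: bank4 None->5 [EMPTY]
step 2: bank1 3->4 [CONFLICT]
step 3: bank1 4->1 [CONFLICT]
step 4: bank4 5->5 [HIT]
step 5: bank4 5->2 [CONFLICT]
step 6: bank5 None->1 [EMPTY]
step 7: bank4 2->2 [HIT]
step 8: bank2 5->5 [HIT]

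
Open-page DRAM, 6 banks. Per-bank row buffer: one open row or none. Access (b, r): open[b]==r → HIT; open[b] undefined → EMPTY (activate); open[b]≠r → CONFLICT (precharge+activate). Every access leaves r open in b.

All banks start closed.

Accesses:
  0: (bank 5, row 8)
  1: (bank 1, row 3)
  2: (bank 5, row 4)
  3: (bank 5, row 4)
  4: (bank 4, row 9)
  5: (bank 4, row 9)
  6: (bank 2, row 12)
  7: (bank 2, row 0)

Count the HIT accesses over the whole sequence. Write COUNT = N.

COUNT = 2

  [0] b5 r8: no row ⇒ E
  [1] b1 r3: no row ⇒ E
  [2] b5 r4: had r8 ⇒ C
  [3] b5 r4: had r4 ⇒ H
  [4] b4 r9: no row ⇒ E
  [5] b4 r9: had r9 ⇒ H
  [6] b2 r12: no row ⇒ E
  [7] b2 r0: had r12 ⇒ C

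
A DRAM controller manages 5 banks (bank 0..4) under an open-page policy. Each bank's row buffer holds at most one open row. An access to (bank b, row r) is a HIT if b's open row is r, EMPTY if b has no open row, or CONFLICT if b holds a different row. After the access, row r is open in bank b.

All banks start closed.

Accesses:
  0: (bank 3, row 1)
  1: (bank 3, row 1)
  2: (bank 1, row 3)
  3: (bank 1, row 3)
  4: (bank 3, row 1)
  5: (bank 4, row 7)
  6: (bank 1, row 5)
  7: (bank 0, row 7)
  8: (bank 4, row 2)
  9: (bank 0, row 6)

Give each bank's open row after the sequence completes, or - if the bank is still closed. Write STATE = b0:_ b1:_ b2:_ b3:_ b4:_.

STATE = b0:6 b1:5 b2:- b3:1 b4:2

#0 (3,1) E
#1 (3,1) H  (was 1)
#2 (1,3) E
#3 (1,3) H  (was 3)
#4 (3,1) H  (was 1)
#5 (4,7) E
#6 (1,5) C  (was 3)
#7 (0,7) E
#8 (4,2) C  (was 7)
#9 (0,6) C  (was 7)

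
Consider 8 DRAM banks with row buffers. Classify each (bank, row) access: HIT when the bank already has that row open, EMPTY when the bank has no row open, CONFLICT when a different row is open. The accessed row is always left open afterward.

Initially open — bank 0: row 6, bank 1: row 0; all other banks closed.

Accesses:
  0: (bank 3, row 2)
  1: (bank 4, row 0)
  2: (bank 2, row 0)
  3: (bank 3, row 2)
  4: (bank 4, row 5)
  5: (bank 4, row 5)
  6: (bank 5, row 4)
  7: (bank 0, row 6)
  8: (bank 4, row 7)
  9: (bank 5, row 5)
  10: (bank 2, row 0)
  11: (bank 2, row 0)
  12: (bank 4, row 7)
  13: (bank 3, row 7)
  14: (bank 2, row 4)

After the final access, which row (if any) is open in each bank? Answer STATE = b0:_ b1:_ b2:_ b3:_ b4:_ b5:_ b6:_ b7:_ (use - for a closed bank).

  [0] b3 r2: no row ⇒ E
  [1] b4 r0: no row ⇒ E
  [2] b2 r0: no row ⇒ E
  [3] b3 r2: had r2 ⇒ H
  [4] b4 r5: had r0 ⇒ C
  [5] b4 r5: had r5 ⇒ H
  [6] b5 r4: no row ⇒ E
  [7] b0 r6: had r6 ⇒ H
  [8] b4 r7: had r5 ⇒ C
  [9] b5 r5: had r4 ⇒ C
  [10] b2 r0: had r0 ⇒ H
  [11] b2 r0: had r0 ⇒ H
  [12] b4 r7: had r7 ⇒ H
  [13] b3 r7: had r2 ⇒ C
  [14] b2 r4: had r0 ⇒ C

STATE = b0:6 b1:0 b2:4 b3:7 b4:7 b5:5 b6:- b7:-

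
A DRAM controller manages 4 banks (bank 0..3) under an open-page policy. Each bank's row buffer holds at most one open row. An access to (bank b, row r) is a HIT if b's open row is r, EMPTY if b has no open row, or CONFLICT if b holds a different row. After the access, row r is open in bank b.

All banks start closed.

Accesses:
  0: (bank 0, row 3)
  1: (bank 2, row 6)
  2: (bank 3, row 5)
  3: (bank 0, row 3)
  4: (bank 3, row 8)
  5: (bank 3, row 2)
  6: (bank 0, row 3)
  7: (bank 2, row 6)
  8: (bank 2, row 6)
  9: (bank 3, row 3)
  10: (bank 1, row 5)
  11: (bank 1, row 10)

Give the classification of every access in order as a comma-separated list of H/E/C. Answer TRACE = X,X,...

TRACE = E,E,E,H,C,C,H,H,H,C,E,C

  [0] b0 r3: no row ⇒ E
  [1] b2 r6: no row ⇒ E
  [2] b3 r5: no row ⇒ E
  [3] b0 r3: had r3 ⇒ H
  [4] b3 r8: had r5 ⇒ C
  [5] b3 r2: had r8 ⇒ C
  [6] b0 r3: had r3 ⇒ H
  [7] b2 r6: had r6 ⇒ H
  [8] b2 r6: had r6 ⇒ H
  [9] b3 r3: had r2 ⇒ C
  [10] b1 r5: no row ⇒ E
  [11] b1 r10: had r5 ⇒ C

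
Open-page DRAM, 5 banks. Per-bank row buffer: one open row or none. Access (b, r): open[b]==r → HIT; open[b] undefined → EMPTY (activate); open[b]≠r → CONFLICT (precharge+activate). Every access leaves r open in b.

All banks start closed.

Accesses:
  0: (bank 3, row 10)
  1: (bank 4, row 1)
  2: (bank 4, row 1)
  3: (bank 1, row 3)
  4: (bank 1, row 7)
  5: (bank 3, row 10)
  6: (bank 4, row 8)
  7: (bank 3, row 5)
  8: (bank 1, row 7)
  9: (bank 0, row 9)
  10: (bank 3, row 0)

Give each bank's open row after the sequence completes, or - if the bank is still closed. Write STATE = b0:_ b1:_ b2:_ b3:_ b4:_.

#0 (3,10) E
#1 (4,1) E
#2 (4,1) H  (was 1)
#3 (1,3) E
#4 (1,7) C  (was 3)
#5 (3,10) H  (was 10)
#6 (4,8) C  (was 1)
#7 (3,5) C  (was 10)
#8 (1,7) H  (was 7)
#9 (0,9) E
#10 (3,0) C  (was 5)

STATE = b0:9 b1:7 b2:- b3:0 b4:8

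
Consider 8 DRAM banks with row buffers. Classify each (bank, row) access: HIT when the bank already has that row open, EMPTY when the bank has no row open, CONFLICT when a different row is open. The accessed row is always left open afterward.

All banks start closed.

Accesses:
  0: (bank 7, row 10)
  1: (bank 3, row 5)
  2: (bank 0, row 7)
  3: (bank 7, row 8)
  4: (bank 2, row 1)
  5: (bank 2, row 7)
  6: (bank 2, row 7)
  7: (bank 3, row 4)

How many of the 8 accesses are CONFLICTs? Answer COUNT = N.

  [0] b7 r10: no row ⇒ E
  [1] b3 r5: no row ⇒ E
  [2] b0 r7: no row ⇒ E
  [3] b7 r8: had r10 ⇒ C
  [4] b2 r1: no row ⇒ E
  [5] b2 r7: had r1 ⇒ C
  [6] b2 r7: had r7 ⇒ H
  [7] b3 r4: had r5 ⇒ C

COUNT = 3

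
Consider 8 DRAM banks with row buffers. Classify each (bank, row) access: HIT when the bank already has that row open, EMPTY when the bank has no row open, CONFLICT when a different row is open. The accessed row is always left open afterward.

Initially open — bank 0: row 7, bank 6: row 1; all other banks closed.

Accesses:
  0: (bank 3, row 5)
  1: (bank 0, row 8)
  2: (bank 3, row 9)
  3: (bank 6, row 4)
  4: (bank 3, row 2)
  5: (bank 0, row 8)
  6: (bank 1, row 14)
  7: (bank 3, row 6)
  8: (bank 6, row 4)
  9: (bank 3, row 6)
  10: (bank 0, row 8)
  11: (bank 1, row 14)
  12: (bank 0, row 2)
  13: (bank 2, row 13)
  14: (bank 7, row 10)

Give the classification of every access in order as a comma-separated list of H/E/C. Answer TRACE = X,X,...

0: bank 3 row 5 — prev None → EMPTY
1: bank 0 row 8 — prev 7 → CONFLICT
2: bank 3 row 9 — prev 5 → CONFLICT
3: bank 6 row 4 — prev 1 → CONFLICT
4: bank 3 row 2 — prev 9 → CONFLICT
5: bank 0 row 8 — prev 8 → HIT
6: bank 1 row 14 — prev None → EMPTY
7: bank 3 row 6 — prev 2 → CONFLICT
8: bank 6 row 4 — prev 4 → HIT
9: bank 3 row 6 — prev 6 → HIT
10: bank 0 row 8 — prev 8 → HIT
11: bank 1 row 14 — prev 14 → HIT
12: bank 0 row 2 — prev 8 → CONFLICT
13: bank 2 row 13 — prev None → EMPTY
14: bank 7 row 10 — prev None → EMPTY

TRACE = E,C,C,C,C,H,E,C,H,H,H,H,C,E,E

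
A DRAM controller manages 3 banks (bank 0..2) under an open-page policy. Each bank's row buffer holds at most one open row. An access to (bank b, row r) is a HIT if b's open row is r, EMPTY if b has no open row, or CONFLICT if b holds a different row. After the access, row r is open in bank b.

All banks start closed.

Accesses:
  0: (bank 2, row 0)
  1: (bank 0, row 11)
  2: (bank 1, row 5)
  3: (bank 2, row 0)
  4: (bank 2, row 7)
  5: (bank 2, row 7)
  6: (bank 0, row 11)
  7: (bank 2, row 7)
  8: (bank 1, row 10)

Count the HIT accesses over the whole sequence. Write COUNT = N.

COUNT = 4

  [0] b2 r0: no row ⇒ E
  [1] b0 r11: no row ⇒ E
  [2] b1 r5: no row ⇒ E
  [3] b2 r0: had r0 ⇒ H
  [4] b2 r7: had r0 ⇒ C
  [5] b2 r7: had r7 ⇒ H
  [6] b0 r11: had r11 ⇒ H
  [7] b2 r7: had r7 ⇒ H
  [8] b1 r10: had r5 ⇒ C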